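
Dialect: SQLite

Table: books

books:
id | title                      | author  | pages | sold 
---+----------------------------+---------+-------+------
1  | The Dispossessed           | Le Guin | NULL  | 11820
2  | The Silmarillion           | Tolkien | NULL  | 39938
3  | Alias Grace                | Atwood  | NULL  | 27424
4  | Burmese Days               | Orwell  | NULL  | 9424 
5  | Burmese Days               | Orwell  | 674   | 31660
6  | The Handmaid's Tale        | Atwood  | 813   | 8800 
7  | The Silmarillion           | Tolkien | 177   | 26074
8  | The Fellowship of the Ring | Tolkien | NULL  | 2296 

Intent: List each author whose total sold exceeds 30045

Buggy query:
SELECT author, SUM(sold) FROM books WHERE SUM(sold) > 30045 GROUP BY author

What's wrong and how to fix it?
Bug: WHERE runs before GROUP BY, so aggregates aren't available there

Fix: Move the aggregate condition to a HAVING clause

Corrected query:
SELECT author, SUM(sold) FROM books GROUP BY author HAVING SUM(sold) > 30045

Result:
author  | SUM(sold)
--------+----------
Atwood  | 36224    
Orwell  | 41084    
Tolkien | 68308    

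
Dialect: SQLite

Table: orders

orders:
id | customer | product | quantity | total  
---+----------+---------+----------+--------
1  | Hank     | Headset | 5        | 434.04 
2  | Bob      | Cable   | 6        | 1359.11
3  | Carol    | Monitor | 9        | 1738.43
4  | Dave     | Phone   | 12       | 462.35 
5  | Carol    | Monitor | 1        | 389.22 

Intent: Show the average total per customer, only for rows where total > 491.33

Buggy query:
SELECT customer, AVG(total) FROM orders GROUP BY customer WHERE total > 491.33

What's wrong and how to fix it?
Bug: WHERE cannot follow GROUP BY

Fix: Move the WHERE clause before GROUP BY

Corrected query:
SELECT customer, AVG(total) FROM orders WHERE total > 491.33 GROUP BY customer

Result:
customer | AVG(total)
---------+-----------
Bob      | 1359.11   
Carol    | 1738.43   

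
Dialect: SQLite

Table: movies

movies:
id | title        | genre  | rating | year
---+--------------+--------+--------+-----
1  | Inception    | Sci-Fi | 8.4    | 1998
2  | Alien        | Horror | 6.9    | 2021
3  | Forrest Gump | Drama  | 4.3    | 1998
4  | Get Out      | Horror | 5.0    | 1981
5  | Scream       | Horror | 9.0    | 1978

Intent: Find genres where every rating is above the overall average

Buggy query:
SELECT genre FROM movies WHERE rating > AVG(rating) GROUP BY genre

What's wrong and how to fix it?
Bug: WHERE evaluates per row before aggregation, so AVG() is unavailable

Fix: Use a subquery for AVG and a HAVING MIN(...) filter so the condition holds for every row in the group

Corrected query:
SELECT genre FROM movies GROUP BY genre HAVING MIN(rating) > (SELECT AVG(rating) FROM movies)

Result:
genre 
------
Sci-Fi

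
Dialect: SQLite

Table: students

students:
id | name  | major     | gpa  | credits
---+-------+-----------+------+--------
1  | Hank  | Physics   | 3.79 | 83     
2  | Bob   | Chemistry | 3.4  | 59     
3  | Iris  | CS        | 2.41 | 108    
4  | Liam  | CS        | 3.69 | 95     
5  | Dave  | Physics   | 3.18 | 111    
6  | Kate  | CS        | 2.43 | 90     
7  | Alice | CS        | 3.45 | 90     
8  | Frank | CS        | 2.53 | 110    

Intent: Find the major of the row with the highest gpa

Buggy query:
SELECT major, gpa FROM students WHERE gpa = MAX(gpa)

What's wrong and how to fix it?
Bug: MAX(gpa) is an aggregate and cannot be used directly in WHERE

Fix: Wrap MAX in a scalar subquery so WHERE compares against a single value

Corrected query:
SELECT major, gpa FROM students WHERE gpa = (SELECT MAX(gpa) FROM students)

Result:
major   | gpa 
--------+-----
Physics | 3.79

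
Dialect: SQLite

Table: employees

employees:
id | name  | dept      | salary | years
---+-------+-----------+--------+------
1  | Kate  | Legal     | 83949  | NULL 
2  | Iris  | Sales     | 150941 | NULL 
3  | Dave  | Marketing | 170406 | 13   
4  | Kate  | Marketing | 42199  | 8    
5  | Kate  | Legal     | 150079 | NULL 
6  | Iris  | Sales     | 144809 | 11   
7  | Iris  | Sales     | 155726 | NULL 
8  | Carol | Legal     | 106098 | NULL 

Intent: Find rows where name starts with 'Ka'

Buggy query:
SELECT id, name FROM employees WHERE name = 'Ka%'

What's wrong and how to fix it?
Bug: Wildcards only work with LIKE; '=' treats '%' as a literal character

Fix: Use LIKE for wildcard pattern matching

Corrected query:
SELECT id, name FROM employees WHERE name LIKE 'Ka%'

Result:
id | name
---+-----
1  | Kate
4  | Kate
5  | Kate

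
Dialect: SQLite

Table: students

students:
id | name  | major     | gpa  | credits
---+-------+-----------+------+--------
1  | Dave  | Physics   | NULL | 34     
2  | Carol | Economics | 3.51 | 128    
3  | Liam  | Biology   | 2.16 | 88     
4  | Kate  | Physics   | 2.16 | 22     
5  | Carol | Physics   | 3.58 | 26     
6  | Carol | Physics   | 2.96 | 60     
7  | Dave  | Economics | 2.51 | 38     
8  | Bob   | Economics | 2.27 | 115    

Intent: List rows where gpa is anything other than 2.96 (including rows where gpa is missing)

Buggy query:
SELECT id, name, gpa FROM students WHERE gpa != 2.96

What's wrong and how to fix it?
Bug: Inequality against NULL is unknown, not true; rows with NULL are dropped

Fix: Handle NULL separately with IS NULL alongside the inequality

Corrected query:
SELECT id, name, gpa FROM students WHERE gpa != 2.96 OR gpa IS NULL

Result:
id | name  | gpa 
---+-------+-----
1  | Dave  | NULL
2  | Carol | 3.51
3  | Liam  | 2.16
4  | Kate  | 2.16
5  | Carol | 3.58
7  | Dave  | 2.51
8  | Bob   | 2.27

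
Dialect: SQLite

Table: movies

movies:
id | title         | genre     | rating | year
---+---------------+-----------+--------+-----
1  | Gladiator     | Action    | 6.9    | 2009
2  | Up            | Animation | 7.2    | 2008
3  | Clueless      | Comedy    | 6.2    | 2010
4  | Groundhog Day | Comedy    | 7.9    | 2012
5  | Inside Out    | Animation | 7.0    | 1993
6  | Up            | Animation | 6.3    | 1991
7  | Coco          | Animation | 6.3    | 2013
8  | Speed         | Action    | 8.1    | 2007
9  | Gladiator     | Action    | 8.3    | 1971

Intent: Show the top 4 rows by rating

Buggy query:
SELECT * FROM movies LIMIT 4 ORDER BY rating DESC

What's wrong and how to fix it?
Bug: ORDER BY cannot follow LIMIT; LIMIT is the final clause

Fix: Sort with ORDER BY, then apply LIMIT

Corrected query:
SELECT * FROM movies ORDER BY rating DESC LIMIT 4

Result:
id | title         | genre     | rating | year
---+---------------+-----------+--------+-----
9  | Gladiator     | Action    | 8.3    | 1971
8  | Speed         | Action    | 8.1    | 2007
4  | Groundhog Day | Comedy    | 7.9    | 2012
2  | Up            | Animation | 7.2    | 2008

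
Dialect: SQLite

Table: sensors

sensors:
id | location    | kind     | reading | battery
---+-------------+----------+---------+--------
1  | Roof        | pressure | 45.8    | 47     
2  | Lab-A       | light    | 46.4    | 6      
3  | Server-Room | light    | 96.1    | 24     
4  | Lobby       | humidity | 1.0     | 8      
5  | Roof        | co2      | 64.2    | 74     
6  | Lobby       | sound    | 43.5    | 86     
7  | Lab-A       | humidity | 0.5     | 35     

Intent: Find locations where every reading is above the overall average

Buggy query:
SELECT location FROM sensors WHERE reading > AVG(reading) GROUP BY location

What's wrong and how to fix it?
Bug: WHERE evaluates per row before aggregation, so AVG() is unavailable

Fix: Use a subquery for AVG and a HAVING MIN(...) filter so the condition holds for every row in the group

Corrected query:
SELECT location FROM sensors GROUP BY location HAVING MIN(reading) > (SELECT AVG(reading) FROM sensors)

Result:
location   
-----------
Roof       
Server-Room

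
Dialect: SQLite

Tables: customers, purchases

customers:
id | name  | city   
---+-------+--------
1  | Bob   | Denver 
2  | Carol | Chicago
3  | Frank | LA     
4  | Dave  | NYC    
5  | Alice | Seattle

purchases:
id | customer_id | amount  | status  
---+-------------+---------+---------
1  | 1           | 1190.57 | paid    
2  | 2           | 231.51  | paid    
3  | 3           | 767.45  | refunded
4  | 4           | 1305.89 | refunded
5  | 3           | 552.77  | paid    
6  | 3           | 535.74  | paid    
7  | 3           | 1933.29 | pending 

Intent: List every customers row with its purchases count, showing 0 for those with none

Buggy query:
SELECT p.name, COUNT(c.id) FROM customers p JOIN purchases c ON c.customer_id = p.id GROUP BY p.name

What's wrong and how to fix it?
Bug: An inner join excludes parents with zero children

Fix: Switch to LEFT JOIN to retain unmatched parent rows

Corrected query:
SELECT p.name, COUNT(c.id) FROM customers p LEFT JOIN purchases c ON c.customer_id = p.id GROUP BY p.name

Result:
name  | COUNT(c.id)
------+------------
Alice | 0          
Bob   | 1          
Carol | 1          
Dave  | 1          
Frank | 4          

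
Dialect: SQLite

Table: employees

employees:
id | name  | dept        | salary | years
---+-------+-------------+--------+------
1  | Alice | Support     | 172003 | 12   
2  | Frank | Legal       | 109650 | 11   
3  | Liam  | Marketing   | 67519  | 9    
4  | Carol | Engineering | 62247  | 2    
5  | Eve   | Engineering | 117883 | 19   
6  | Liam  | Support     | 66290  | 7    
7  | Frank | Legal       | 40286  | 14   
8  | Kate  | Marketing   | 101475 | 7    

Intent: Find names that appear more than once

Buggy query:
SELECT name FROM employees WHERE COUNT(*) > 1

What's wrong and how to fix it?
Bug: WHERE can't reference COUNT(*); aggregates are computed after WHERE

Fix: GROUP BY name, then filter groups with HAVING COUNT(*) > 1

Corrected query:
SELECT name FROM employees GROUP BY name HAVING COUNT(*) > 1

Result:
name 
-----
Frank
Liam 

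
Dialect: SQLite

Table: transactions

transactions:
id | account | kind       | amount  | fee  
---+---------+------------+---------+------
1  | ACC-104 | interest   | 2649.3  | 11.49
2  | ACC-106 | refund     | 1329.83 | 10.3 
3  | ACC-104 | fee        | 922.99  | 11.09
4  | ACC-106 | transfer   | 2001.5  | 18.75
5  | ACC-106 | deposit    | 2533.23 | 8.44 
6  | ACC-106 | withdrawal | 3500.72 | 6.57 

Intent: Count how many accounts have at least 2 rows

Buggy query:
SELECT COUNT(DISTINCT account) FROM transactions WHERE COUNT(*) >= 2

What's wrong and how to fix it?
Bug: COUNT(*) cannot appear in WHERE; the per-group count doesn't exist yet

Fix: Use a subquery that GROUPs and filters with HAVING, then count its rows

Corrected query:
SELECT COUNT(*) FROM (SELECT account FROM transactions GROUP BY account HAVING COUNT(*) >= 2)

Result:
COUNT(*)
--------
2       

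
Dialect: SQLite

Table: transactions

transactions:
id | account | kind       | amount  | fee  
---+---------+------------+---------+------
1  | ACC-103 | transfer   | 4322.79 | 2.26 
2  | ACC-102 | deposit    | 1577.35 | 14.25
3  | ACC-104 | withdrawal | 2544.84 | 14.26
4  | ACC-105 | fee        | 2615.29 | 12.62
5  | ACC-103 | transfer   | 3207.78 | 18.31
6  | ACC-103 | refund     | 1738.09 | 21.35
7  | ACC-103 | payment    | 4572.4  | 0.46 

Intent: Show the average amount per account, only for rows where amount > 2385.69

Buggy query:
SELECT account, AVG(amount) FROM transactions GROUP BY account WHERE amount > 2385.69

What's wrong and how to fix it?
Bug: WHERE cannot follow GROUP BY

Fix: Move the WHERE clause before GROUP BY

Corrected query:
SELECT account, AVG(amount) FROM transactions WHERE amount > 2385.69 GROUP BY account

Result:
account | AVG(amount)
--------+------------
ACC-103 | 4034.323333
ACC-104 | 2544.84    
ACC-105 | 2615.29    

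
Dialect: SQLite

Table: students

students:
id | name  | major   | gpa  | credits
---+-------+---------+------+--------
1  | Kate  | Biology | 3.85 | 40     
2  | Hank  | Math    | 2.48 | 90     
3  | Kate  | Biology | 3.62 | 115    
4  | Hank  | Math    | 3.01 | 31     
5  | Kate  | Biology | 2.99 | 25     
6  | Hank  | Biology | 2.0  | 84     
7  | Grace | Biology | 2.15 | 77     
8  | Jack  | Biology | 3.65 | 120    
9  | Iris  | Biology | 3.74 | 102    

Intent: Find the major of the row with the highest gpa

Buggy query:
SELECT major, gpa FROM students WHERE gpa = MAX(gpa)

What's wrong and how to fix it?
Bug: WHERE is evaluated per row; an aggregate over the whole table isn't defined there

Fix: Wrap MAX in a scalar subquery so WHERE compares against a single value

Corrected query:
SELECT major, gpa FROM students WHERE gpa = (SELECT MAX(gpa) FROM students)

Result:
major   | gpa 
--------+-----
Biology | 3.85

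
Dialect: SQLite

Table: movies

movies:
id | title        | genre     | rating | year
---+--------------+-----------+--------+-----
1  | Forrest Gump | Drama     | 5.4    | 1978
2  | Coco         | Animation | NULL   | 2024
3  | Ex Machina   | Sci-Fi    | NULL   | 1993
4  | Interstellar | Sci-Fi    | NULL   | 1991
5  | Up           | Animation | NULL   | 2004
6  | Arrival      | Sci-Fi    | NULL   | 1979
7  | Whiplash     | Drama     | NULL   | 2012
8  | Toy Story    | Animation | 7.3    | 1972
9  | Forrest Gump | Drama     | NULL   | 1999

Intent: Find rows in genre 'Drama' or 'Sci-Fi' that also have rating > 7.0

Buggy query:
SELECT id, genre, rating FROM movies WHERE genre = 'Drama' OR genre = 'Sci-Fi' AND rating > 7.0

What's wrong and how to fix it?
Bug: AND binds tighter than OR, so this parses as genre = 'Drama' OR (genre = 'Sci-Fi' AND rating > 7.0)

Fix: Group the OR with parentheses (or use IN), then AND the threshold

Corrected query:
SELECT id, genre, rating FROM movies WHERE (genre = 'Drama' OR genre = 'Sci-Fi') AND rating > 7.0

Result:
(no rows)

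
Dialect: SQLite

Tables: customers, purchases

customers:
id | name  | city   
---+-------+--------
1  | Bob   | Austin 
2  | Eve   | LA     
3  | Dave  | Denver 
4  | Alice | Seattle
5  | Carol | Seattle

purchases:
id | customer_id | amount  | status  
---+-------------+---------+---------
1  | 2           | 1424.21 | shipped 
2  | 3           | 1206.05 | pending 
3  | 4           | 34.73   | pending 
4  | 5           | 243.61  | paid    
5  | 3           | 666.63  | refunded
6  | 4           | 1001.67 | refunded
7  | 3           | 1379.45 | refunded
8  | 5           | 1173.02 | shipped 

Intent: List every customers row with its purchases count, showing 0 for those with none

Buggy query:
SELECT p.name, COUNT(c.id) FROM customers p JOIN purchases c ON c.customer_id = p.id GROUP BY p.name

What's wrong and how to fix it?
Bug: INNER JOIN drops customers rows that have no matching purchases rows

Fix: Use LEFT JOIN so parents without children still appear (COUNT(c.id) gives 0)

Corrected query:
SELECT p.name, COUNT(c.id) FROM customers p LEFT JOIN purchases c ON c.customer_id = p.id GROUP BY p.name

Result:
name  | COUNT(c.id)
------+------------
Alice | 2          
Bob   | 0          
Carol | 2          
Dave  | 3          
Eve   | 1          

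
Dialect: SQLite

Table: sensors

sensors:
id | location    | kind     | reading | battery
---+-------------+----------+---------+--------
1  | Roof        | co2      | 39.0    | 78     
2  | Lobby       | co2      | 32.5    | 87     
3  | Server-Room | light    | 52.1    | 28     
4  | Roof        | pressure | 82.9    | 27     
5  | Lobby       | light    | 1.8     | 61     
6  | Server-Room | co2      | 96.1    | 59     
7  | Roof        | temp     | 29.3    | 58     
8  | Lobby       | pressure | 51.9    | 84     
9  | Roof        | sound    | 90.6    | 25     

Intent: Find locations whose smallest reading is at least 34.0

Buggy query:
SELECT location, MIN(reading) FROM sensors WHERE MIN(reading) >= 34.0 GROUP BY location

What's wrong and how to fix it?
Bug: MIN() in WHERE is a misuse of aggregate

Fix: Use HAVING for the per-group MIN condition

Corrected query:
SELECT location, MIN(reading) FROM sensors GROUP BY location HAVING MIN(reading) >= 34.0

Result:
location    | MIN(reading)
------------+-------------
Server-Room | 52.1        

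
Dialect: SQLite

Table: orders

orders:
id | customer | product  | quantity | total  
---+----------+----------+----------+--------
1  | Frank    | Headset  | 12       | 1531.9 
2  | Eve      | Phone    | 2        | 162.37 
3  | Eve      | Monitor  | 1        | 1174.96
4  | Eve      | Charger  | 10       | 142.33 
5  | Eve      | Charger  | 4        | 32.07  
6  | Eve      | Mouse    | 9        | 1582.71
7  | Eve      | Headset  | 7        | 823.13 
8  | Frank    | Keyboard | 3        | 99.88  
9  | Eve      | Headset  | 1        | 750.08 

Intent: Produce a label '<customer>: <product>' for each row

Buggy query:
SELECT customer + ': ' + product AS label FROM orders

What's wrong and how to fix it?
Bug: SQLite uses || for string concatenation; + coerces text to numbers (yielding 0)

Fix: Use the || operator for string concatenation

Corrected query:
SELECT customer || ': ' || product AS label FROM orders

Result:
label          
---------------
Frank: Headset 
Eve: Phone     
Eve: Monitor   
Eve: Charger   
Eve: Charger   
Eve: Mouse     
Eve: Headset   
Frank: Keyboard
Eve: Headset   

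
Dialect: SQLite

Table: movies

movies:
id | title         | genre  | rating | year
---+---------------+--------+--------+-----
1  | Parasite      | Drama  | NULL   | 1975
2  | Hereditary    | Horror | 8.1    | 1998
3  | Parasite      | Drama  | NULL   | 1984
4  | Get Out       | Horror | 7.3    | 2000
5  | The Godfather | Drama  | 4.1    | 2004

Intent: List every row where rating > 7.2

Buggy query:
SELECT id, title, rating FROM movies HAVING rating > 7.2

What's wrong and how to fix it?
Bug: HAVING filters the output of aggregation, but this query has no GROUP BY and no aggregate functions, so SQLite rejects it (HAVING clause on a non-aggregate query); the condition here is per row

Fix: Replace HAVING with WHERE since the condition applies to individual rows

Corrected query:
SELECT id, title, rating FROM movies WHERE rating > 7.2

Result:
id | title      | rating
---+------------+-------
2  | Hereditary | 8.1   
4  | Get Out    | 7.3   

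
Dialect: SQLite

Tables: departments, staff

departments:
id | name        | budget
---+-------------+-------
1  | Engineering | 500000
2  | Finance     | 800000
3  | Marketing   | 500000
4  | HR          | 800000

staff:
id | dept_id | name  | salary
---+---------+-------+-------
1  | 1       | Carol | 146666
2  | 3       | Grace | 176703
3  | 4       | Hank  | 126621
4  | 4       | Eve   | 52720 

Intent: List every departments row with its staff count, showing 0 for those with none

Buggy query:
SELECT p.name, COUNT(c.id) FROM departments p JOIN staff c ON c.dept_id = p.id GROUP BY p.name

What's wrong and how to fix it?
Bug: An inner join excludes parents with zero children

Fix: Switch to LEFT JOIN to retain unmatched parent rows

Corrected query:
SELECT p.name, COUNT(c.id) FROM departments p LEFT JOIN staff c ON c.dept_id = p.id GROUP BY p.name

Result:
name        | COUNT(c.id)
------------+------------
Engineering | 1          
Finance     | 0          
HR          | 2          
Marketing   | 1          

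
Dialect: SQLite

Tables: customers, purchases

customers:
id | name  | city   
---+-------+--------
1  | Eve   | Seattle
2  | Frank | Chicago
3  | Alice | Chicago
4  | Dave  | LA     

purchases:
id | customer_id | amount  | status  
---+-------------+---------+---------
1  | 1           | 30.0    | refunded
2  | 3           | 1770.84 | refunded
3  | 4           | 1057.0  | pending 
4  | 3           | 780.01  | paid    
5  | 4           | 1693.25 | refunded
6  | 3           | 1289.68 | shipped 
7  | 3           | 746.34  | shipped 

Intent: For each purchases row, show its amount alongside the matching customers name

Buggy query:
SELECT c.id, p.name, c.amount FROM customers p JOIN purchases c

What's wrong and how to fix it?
Bug: JOIN with no ON clause produces a cartesian product; every purchases row pairs with every customers row

Fix: Add ON c.customer_id = p.id to the JOIN

Corrected query:
SELECT c.id, p.name, c.amount FROM customers p JOIN purchases c ON c.customer_id = p.id

Result:
id | name  | amount 
---+-------+--------
1  | Eve   | 30     
2  | Alice | 1770.84
3  | Dave  | 1057   
4  | Alice | 780.01 
5  | Dave  | 1693.25
6  | Alice | 1289.68
7  | Alice | 746.34 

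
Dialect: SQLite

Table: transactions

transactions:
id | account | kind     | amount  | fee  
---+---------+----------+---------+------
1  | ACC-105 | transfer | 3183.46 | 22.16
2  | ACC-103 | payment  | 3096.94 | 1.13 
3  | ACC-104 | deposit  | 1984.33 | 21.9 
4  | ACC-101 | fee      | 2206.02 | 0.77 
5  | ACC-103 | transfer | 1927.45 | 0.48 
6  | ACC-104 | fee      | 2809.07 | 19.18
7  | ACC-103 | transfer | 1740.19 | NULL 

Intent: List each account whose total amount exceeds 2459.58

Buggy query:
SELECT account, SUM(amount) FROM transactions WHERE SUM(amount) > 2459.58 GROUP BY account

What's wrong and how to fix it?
Bug: Aggregate functions cannot appear in a WHERE clause

Fix: Use HAVING (which filters groups after aggregation) instead of WHERE

Corrected query:
SELECT account, SUM(amount) FROM transactions GROUP BY account HAVING SUM(amount) > 2459.58

Result:
account | SUM(amount)
--------+------------
ACC-103 | 6764.58    
ACC-104 | 4793.4     
ACC-105 | 3183.46    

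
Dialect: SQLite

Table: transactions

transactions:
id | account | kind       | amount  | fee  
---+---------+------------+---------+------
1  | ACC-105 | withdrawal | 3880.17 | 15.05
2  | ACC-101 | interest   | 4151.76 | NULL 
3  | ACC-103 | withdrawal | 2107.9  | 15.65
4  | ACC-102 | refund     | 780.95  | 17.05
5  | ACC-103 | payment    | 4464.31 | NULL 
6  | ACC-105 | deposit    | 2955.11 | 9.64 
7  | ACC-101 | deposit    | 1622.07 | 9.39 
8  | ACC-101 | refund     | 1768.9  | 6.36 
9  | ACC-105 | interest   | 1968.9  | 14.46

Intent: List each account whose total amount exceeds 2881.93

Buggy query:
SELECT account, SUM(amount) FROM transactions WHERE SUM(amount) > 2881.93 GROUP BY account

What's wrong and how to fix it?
Bug: WHERE runs before GROUP BY, so aggregates aren't available there

Fix: Move the aggregate condition to a HAVING clause

Corrected query:
SELECT account, SUM(amount) FROM transactions GROUP BY account HAVING SUM(amount) > 2881.93

Result:
account | SUM(amount)
--------+------------
ACC-101 | 7542.73    
ACC-103 | 6572.21    
ACC-105 | 8804.18    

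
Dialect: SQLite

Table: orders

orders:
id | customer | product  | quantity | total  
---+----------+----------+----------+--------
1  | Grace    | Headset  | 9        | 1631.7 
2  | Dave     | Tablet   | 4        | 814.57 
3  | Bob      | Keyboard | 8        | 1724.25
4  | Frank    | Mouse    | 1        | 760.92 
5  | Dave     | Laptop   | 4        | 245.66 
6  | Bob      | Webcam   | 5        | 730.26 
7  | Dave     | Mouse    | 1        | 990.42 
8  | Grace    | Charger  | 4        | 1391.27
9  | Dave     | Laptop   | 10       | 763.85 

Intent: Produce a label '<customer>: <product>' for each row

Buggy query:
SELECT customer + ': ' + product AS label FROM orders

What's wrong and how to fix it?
Bug: '+' is numeric addition; on text columns SQLite converts them to 0 instead of concatenating

Fix: Replace + with || to concatenate text

Corrected query:
SELECT customer || ': ' || product AS label FROM orders

Result:
label         
--------------
Grace: Headset
Dave: Tablet  
Bob: Keyboard 
Frank: Mouse  
Dave: Laptop  
Bob: Webcam   
Dave: Mouse   
Grace: Charger
Dave: Laptop  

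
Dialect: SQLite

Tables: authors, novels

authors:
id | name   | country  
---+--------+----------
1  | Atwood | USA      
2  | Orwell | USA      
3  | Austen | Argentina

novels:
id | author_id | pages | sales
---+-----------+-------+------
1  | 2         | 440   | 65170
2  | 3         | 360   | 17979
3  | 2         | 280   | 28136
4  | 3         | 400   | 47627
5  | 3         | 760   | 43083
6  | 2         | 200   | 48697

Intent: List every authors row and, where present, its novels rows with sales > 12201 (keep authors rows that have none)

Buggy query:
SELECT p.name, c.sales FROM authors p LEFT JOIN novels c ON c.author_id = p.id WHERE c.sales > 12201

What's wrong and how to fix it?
Bug: Filtering c.sales in WHERE discards the NULL rows produced by LEFT JOIN, turning it into an inner join

Fix: Move the right-table condition into the ON clause so unmatched parents are kept

Corrected query:
SELECT p.name, c.sales FROM authors p LEFT JOIN novels c ON c.author_id = p.id AND c.sales > 12201

Result:
name   | sales
-------+------
Atwood | NULL 
Orwell | 28136
Orwell | 48697
Orwell | 65170
Austen | 17979
Austen | 43083
Austen | 47627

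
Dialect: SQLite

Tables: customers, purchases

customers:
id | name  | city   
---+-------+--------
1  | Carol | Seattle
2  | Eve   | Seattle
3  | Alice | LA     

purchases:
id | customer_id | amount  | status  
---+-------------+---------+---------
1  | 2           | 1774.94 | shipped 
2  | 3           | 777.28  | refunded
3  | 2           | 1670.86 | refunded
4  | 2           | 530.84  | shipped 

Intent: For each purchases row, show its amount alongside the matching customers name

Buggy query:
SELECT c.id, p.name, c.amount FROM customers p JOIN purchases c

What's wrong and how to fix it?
Bug: JOIN with no ON clause produces a cartesian product; every purchases row pairs with every customers row

Fix: Specify the join condition linking the foreign key to the parent id

Corrected query:
SELECT c.id, p.name, c.amount FROM customers p JOIN purchases c ON c.customer_id = p.id

Result:
id | name  | amount 
---+-------+--------
1  | Eve   | 1774.94
2  | Alice | 777.28 
3  | Eve   | 1670.86
4  | Eve   | 530.84 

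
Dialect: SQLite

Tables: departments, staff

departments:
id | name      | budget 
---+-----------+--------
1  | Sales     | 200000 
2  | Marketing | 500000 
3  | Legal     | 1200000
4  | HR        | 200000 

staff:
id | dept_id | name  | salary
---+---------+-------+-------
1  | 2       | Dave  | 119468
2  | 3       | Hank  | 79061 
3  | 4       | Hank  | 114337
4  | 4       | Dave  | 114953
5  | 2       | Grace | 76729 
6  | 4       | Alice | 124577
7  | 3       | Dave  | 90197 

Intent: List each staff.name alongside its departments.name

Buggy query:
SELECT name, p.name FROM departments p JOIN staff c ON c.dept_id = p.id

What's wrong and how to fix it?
Bug: 'name' exists in both joined tables, so the database can't tell which one is meant

Fix: Qualify the column with its table alias (c.name)

Corrected query:
SELECT c.name, p.name FROM departments p JOIN staff c ON c.dept_id = p.id

Result:
name  | name     
------+----------
Dave  | Marketing
Hank  | Legal    
Hank  | HR       
Dave  | HR       
Grace | Marketing
Alice | HR       
Dave  | Legal    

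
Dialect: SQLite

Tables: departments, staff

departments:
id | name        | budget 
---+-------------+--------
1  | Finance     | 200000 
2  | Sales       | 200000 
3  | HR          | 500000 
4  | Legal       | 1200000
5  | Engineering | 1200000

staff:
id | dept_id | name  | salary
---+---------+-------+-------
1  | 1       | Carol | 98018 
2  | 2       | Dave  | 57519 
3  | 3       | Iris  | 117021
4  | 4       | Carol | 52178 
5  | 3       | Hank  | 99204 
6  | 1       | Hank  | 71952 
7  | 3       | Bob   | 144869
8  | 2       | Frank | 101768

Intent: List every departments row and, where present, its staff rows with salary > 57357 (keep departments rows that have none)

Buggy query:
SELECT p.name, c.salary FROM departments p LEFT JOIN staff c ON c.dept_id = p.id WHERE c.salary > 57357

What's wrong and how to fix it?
Bug: Filtering c.salary in WHERE discards the NULL rows produced by LEFT JOIN, turning it into an inner join

Fix: Move the right-table condition into the ON clause so unmatched parents are kept

Corrected query:
SELECT p.name, c.salary FROM departments p LEFT JOIN staff c ON c.dept_id = p.id AND c.salary > 57357

Result:
name        | salary
------------+-------
Finance     | 71952 
Finance     | 98018 
Sales       | 57519 
Sales       | 101768
HR          | 99204 
HR          | 117021
HR          | 144869
Legal       | NULL  
Engineering | NULL  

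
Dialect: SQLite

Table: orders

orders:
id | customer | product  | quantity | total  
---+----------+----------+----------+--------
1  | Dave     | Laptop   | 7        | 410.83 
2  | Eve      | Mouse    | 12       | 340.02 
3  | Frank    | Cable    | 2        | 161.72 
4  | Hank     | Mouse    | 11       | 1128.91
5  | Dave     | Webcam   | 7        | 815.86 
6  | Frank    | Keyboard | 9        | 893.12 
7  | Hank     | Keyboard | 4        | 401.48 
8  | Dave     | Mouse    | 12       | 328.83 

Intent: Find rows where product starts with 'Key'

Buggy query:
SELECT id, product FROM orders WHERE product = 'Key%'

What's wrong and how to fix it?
Bug: Wildcards only work with LIKE; '=' treats '%' as a literal character

Fix: Use LIKE for wildcard pattern matching

Corrected query:
SELECT id, product FROM orders WHERE product LIKE 'Key%'

Result:
id | product 
---+---------
6  | Keyboard
7  | Keyboard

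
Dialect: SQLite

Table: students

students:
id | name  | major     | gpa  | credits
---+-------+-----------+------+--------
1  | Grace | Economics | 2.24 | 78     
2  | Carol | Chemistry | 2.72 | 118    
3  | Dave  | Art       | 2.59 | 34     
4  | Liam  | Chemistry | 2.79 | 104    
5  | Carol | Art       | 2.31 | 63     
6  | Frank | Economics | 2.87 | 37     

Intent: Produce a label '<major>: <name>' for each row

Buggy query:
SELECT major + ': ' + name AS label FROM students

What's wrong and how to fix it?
Bug: SQLite uses || for string concatenation; + coerces text to numbers (yielding 0)

Fix: Replace + with || to concatenate text

Corrected query:
SELECT major || ': ' || name AS label FROM students

Result:
label           
----------------
Economics: Grace
Chemistry: Carol
Art: Dave       
Chemistry: Liam 
Art: Carol      
Economics: Frank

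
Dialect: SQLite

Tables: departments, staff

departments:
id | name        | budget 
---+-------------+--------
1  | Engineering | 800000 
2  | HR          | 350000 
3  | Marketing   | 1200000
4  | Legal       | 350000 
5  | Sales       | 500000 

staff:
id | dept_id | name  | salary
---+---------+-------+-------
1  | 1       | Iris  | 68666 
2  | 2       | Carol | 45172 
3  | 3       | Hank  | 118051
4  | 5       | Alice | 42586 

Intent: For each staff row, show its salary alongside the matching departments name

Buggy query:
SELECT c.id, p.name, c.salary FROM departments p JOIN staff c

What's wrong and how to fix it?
Bug: Missing join condition: each staff row is matched to all departments rows instead of just its own

Fix: Specify the join condition linking the foreign key to the parent id

Corrected query:
SELECT c.id, p.name, c.salary FROM departments p JOIN staff c ON c.dept_id = p.id

Result:
id | name        | salary
---+-------------+-------
1  | Engineering | 68666 
2  | HR          | 45172 
3  | Marketing   | 118051
4  | Sales       | 42586 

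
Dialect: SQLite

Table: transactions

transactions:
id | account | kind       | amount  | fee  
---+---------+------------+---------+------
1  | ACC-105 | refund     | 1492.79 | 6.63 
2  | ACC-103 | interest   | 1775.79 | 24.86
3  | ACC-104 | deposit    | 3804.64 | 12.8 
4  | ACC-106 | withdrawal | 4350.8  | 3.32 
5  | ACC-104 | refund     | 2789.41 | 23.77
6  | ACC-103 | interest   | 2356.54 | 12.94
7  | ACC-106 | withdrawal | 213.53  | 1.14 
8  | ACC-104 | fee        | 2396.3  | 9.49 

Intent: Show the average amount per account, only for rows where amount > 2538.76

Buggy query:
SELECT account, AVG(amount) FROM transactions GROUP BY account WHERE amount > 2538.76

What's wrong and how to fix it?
Bug: Row-level WHERE must come before GROUP BY in the clause order

Fix: Move the WHERE clause before GROUP BY

Corrected query:
SELECT account, AVG(amount) FROM transactions WHERE amount > 2538.76 GROUP BY account

Result:
account | AVG(amount)
--------+------------
ACC-104 | 3297.025   
ACC-106 | 4350.8     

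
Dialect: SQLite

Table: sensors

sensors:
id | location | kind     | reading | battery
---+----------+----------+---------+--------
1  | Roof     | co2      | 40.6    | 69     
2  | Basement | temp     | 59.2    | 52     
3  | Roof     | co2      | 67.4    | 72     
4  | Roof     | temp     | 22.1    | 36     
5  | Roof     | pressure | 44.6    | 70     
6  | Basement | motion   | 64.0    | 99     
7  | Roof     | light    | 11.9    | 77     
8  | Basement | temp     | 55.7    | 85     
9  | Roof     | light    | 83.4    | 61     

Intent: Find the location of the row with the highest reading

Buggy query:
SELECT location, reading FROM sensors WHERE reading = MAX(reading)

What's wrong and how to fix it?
Bug: MAX(reading) is an aggregate and cannot be used directly in WHERE

Fix: Wrap MAX in a scalar subquery so WHERE compares against a single value

Corrected query:
SELECT location, reading FROM sensors WHERE reading = (SELECT MAX(reading) FROM sensors)

Result:
location | reading
---------+--------
Roof     | 83.4   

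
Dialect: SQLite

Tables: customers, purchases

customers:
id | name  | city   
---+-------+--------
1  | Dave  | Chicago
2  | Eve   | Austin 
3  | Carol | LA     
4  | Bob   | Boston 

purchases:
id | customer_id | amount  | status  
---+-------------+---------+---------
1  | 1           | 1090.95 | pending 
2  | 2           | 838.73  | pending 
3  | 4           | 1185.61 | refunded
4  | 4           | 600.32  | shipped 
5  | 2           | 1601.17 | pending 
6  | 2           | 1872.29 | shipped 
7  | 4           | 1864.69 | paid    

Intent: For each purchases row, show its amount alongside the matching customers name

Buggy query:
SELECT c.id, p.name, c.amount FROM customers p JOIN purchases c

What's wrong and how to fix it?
Bug: JOIN with no ON clause produces a cartesian product; every purchases row pairs with every customers row

Fix: Specify the join condition linking the foreign key to the parent id

Corrected query:
SELECT c.id, p.name, c.amount FROM customers p JOIN purchases c ON c.customer_id = p.id

Result:
id | name | amount 
---+------+--------
1  | Dave | 1090.95
2  | Eve  | 838.73 
3  | Bob  | 1185.61
4  | Bob  | 600.32 
5  | Eve  | 1601.17
6  | Eve  | 1872.29
7  | Bob  | 1864.69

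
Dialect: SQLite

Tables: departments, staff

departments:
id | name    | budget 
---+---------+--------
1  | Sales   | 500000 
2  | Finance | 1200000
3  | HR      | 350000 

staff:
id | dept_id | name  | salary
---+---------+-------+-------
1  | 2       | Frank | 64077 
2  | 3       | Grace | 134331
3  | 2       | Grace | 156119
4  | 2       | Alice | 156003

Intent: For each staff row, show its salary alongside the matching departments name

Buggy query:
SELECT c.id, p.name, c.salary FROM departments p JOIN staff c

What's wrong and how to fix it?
Bug: JOIN with no ON clause produces a cartesian product; every staff row pairs with every departments row

Fix: Add ON c.dept_id = p.id to the JOIN

Corrected query:
SELECT c.id, p.name, c.salary FROM departments p JOIN staff c ON c.dept_id = p.id

Result:
id | name    | salary
---+---------+-------
1  | Finance | 64077 
2  | HR      | 134331
3  | Finance | 156119
4  | Finance | 156003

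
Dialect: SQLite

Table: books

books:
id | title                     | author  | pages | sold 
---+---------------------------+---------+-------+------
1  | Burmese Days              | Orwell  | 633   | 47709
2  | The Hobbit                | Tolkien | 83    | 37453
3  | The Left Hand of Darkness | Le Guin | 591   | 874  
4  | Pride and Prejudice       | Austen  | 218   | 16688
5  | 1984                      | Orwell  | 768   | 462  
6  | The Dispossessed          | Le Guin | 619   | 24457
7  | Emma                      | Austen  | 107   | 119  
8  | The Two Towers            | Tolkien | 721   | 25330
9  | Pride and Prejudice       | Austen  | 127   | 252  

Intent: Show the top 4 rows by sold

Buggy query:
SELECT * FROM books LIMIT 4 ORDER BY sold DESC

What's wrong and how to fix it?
Bug: ORDER BY cannot follow LIMIT; LIMIT is the final clause

Fix: Swap the clauses: ORDER BY first, then LIMIT

Corrected query:
SELECT * FROM books ORDER BY sold DESC LIMIT 4

Result:
id | title            | author  | pages | sold 
---+------------------+---------+-------+------
1  | Burmese Days     | Orwell  | 633   | 47709
2  | The Hobbit       | Tolkien | 83    | 37453
8  | The Two Towers   | Tolkien | 721   | 25330
6  | The Dispossessed | Le Guin | 619   | 24457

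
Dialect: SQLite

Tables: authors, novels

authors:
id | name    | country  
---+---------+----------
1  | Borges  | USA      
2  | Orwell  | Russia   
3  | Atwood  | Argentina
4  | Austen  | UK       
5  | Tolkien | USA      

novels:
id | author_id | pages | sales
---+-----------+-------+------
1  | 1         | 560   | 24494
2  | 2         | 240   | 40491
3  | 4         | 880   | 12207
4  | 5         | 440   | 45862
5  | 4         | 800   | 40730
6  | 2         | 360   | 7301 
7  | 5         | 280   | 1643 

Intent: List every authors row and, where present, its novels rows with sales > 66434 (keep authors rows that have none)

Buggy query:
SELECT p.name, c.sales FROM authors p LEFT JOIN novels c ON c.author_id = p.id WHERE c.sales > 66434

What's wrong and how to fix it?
Bug: Filtering c.sales in WHERE discards the NULL rows produced by LEFT JOIN, turning it into an inner join

Fix: Put 'c.sales > 66434' in the JOIN's ON clause instead of WHERE

Corrected query:
SELECT p.name, c.sales FROM authors p LEFT JOIN novels c ON c.author_id = p.id AND c.sales > 66434

Result:
name    | sales
--------+------
Borges  | NULL 
Orwell  | NULL 
Atwood  | NULL 
Austen  | NULL 
Tolkien | NULL 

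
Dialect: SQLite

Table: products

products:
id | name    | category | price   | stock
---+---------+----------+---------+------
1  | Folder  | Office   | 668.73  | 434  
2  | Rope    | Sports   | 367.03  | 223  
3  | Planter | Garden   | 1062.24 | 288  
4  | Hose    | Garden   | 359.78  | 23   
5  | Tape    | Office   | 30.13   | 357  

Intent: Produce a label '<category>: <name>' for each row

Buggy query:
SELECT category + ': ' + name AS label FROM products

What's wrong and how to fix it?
Bug: SQLite uses || for string concatenation; + coerces text to numbers (yielding 0)

Fix: Replace + with || to concatenate text

Corrected query:
SELECT category || ': ' || name AS label FROM products

Result:
label          
---------------
Office: Folder 
Sports: Rope   
Garden: Planter
Garden: Hose   
Office: Tape   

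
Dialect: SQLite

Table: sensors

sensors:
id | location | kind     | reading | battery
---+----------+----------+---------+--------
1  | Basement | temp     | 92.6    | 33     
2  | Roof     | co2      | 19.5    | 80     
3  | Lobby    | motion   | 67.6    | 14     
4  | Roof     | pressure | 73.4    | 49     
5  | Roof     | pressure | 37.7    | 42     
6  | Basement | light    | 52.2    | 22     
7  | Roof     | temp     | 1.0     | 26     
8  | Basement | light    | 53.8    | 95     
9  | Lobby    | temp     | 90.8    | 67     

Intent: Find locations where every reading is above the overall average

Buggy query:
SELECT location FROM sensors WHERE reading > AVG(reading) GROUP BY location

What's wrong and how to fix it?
Bug: WHERE evaluates per row before aggregation, so AVG() is unavailable

Fix: Compute the overall average in a scalar subquery and compare each group's MIN against it in HAVING

Corrected query:
SELECT location FROM sensors GROUP BY location HAVING MIN(reading) > (SELECT AVG(reading) FROM sensors)

Result:
location
--------
Lobby   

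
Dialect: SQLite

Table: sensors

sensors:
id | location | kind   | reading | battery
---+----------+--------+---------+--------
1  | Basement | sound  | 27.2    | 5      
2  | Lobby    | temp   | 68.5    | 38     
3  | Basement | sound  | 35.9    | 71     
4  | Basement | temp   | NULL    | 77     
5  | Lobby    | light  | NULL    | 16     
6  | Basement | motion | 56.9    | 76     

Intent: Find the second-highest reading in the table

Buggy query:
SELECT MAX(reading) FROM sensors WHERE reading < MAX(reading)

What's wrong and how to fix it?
Bug: MAX(reading) on the right of the comparison is an aggregate-in-WHERE error

Fix: Put the inner MAX in a scalar subquery

Corrected query:
SELECT MAX(reading) FROM sensors WHERE reading < (SELECT MAX(reading) FROM sensors)

Result:
MAX(reading)
------------
56.9        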